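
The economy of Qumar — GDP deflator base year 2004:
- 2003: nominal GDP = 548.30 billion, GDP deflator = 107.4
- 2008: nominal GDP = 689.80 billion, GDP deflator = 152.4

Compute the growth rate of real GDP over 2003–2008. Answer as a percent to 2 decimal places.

Deflate each year: 2003 → 548.30/1.074 = 510.52; 2008 → 689.80/1.524 = 452.62.
So real GDP changed by 452.62/510.52 − 1 = -0.1134, i.e. -11.34%.

-11.34%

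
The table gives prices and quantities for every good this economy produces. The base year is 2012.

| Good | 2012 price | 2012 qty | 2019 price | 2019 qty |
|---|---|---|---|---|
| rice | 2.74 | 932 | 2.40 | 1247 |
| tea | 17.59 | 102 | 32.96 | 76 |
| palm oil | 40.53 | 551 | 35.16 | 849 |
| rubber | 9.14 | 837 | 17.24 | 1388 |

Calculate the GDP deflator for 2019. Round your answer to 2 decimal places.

Nominal GDP 2019 = 2.40·1247 + 32.96·76 + 35.16·849 + 17.24·1388 = 59277.72.
Real GDP 2019 (at 2012 prices) = 2.74·1247 + 17.59·76 + 40.53·849 + 9.14·1388 = 51849.91.
Deflator = Nominal/Real × 100 = 59277.72/51849.91 × 100 = 114.326.

114.33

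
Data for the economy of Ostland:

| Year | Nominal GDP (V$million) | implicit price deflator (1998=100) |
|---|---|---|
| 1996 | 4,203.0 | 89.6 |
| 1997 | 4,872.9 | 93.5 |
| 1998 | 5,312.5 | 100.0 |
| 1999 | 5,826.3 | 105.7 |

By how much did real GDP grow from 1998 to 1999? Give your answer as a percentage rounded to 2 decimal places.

Real GDP 1998 = 5312.5/1.000 = 5312.50.
Real GDP 1999 = 5826.3/1.057 = 5512.11.
Change = 5512.11/5312.50 − 1 = 0.0376.

3.76%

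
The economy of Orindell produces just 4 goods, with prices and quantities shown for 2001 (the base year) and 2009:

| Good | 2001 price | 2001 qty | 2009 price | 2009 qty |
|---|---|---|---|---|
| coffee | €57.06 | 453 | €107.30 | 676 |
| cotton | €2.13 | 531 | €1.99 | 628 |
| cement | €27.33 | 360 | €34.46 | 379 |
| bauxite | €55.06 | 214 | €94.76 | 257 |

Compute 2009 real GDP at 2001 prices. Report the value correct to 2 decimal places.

€64418.69

Real GDP 2009 = Σ (p_2001 × q_2009) = 57.06·676 + 2.13·628 + 27.33·379 + 55.06·257 = 64418.69.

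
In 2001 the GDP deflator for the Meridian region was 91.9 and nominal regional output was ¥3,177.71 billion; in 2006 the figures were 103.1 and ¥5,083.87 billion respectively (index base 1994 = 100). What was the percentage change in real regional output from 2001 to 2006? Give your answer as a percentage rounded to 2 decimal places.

42.61%

Deflate each year: 2001 → 3177.71/0.919 = 3457.79; 2006 → 5083.87/1.031 = 4931.01.
So real regional output changed by 4931.01/3457.79 − 1 = 0.4261, i.e. 42.61%.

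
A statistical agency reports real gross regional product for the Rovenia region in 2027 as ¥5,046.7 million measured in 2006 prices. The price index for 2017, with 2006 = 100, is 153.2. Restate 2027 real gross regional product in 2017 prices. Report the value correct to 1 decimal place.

¥7,731.5 million

Real gross regional product in 2017 prices = Real gross regional product in 2006 prices × (P_2017/P_2006) = 5046.7 × 1.532 = 7731.54.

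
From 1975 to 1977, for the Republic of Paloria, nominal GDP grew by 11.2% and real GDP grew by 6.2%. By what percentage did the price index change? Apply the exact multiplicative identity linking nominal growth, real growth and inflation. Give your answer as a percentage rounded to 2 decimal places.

4.71%

(1 + g_nom) = (1 + g_real)(1 + π), so π = 1.1120 / 1.0620 − 1 = 0.04708.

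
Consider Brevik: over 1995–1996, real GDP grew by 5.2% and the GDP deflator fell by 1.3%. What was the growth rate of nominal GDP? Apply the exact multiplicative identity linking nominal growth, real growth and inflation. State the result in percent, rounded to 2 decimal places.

(1 + g_nom) = (1 + g_real)(1 + π) = 1.0520 × 0.9870 = 1.03832.

3.83%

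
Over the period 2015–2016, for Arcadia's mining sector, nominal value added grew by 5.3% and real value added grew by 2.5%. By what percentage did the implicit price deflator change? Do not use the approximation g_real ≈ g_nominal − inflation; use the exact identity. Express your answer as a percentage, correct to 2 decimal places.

(1 + g_nom) = (1 + g_real)(1 + π), so π = 1.0530 / 1.0250 − 1 = 0.02732.

2.73%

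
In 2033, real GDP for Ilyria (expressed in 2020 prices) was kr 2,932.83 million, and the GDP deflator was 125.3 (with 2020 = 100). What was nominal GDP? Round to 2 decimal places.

kr 3,674.84 million

Nominal GDP = Real × (GDP deflator/100) = 2932.83 × 1.253 = 3674.84.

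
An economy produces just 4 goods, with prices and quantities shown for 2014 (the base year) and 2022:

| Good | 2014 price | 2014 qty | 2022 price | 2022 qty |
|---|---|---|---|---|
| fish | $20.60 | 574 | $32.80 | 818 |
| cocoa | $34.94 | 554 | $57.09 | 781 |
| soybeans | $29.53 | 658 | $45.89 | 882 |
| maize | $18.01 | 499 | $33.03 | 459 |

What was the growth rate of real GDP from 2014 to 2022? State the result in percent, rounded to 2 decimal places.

Real GDP 2014 = Nominal GDP 2014 = 20.60·574 + 34.94·554 + 29.53·658 + 18.01·499 = 59598.89.
Real GDP 2022 (at 2014 prices) = 20.60·818 + 34.94·781 + 29.53·882 + 18.01·459 = 78450.99.
Real growth = 78450.99/59598.89 − 1 = 0.3163.

31.63%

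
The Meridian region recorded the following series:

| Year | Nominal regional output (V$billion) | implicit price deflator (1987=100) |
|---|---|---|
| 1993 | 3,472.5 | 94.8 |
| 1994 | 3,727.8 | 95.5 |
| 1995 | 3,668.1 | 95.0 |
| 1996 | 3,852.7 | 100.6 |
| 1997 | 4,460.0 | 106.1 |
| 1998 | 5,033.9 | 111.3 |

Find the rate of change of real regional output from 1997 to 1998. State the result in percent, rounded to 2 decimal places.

7.59%

Real regional output 1997 = 4460.0/1.061 = 4203.58.
Real regional output 1998 = 5033.9/1.113 = 4522.82.
Change = 4522.82/4203.58 − 1 = 0.0759.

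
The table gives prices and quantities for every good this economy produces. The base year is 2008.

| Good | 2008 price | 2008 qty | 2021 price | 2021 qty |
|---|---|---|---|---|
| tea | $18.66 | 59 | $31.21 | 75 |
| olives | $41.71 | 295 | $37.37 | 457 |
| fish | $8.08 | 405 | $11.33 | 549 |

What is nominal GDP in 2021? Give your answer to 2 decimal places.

$25639.01

Nominal GDP 2021 = Σ (p_2021 × q_2021) = 31.21·75 + 37.37·457 + 11.33·549 = 25639.01.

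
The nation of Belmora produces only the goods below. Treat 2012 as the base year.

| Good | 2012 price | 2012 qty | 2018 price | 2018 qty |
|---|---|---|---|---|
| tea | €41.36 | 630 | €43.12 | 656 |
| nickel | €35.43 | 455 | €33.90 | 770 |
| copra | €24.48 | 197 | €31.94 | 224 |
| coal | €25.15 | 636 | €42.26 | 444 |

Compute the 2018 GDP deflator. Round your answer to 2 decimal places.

Nominal GDP 2018 = 43.12·656 + 33.90·770 + 31.94·224 + 42.26·444 = 80307.72.
Real GDP 2018 (at 2012 prices) = 41.36·656 + 35.43·770 + 24.48·224 + 25.15·444 = 71063.38.
Deflator = Nominal/Real × 100 = 80307.72/71063.38 × 100 = 113.009.

113.01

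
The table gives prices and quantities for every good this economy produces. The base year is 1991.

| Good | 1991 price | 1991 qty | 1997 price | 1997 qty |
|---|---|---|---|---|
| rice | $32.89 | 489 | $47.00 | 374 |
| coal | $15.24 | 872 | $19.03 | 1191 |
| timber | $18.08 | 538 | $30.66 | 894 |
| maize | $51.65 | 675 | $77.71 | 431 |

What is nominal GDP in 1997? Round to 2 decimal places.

Nominal GDP 1997 = Σ (p_1997 × q_1997) = 47.00·374 + 19.03·1191 + 30.66·894 + 77.71·431 = 101145.78.

$101145.78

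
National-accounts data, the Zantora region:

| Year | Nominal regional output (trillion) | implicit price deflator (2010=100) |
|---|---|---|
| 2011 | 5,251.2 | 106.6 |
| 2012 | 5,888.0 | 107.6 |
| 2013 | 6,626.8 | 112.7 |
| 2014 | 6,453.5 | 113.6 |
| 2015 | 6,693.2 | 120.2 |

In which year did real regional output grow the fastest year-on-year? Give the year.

2012

2012: real = 5888.0/1.076 = 5472.12; growth vs 2011 (4926.08) = 11.08%.
2013: real = 6626.8/1.127 = 5880.04; growth vs 2012 (5472.12) = 7.45%.
2014: real = 6453.5/1.136 = 5680.90; growth vs 2013 (5880.04) = -3.39%.
2015: real = 6693.2/1.202 = 5568.39; growth vs 2014 (5680.90) = -1.98%.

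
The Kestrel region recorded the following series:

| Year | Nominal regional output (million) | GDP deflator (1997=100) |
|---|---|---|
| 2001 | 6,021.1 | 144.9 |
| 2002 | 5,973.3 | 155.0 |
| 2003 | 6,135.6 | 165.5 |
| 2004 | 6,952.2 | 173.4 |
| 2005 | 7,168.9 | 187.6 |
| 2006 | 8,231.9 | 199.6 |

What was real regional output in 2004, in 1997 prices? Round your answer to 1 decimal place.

4,009.3 million

Real regional output 2004 = 6952.2 / 1.734 = 4009.34.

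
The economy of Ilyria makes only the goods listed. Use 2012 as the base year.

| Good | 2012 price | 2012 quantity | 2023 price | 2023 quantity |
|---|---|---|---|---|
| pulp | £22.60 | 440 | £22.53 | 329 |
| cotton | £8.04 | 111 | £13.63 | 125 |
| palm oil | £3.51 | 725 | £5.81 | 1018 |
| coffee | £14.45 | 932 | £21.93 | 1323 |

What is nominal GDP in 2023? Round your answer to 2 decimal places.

£44044.09

Nominal GDP 2023 = Σ (p_2023 × q_2023) = 22.53·329 + 13.63·125 + 5.81·1018 + 21.93·1323 = 44044.09.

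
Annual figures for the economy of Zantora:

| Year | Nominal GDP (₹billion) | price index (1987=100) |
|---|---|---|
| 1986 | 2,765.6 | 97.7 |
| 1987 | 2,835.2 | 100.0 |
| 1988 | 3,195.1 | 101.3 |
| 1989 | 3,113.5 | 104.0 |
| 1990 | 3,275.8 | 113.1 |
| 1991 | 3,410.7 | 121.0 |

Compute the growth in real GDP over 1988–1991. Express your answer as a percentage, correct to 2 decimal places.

-10.63%

Real GDP 1988 = 3195.1/1.013 = 3154.10.
Real GDP 1991 = 3410.7/1.210 = 2818.76.
Change = 2818.76/3154.10 − 1 = -0.1063.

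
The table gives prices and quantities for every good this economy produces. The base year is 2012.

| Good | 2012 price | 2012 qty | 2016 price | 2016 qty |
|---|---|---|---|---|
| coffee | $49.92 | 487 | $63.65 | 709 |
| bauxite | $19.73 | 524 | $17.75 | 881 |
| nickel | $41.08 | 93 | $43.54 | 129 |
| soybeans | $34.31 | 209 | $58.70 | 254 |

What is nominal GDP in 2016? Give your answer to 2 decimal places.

Nominal GDP 2016 = Σ (p_2016 × q_2016) = 63.65·709 + 17.75·881 + 43.54·129 + 58.70·254 = 81292.06.

$81292.06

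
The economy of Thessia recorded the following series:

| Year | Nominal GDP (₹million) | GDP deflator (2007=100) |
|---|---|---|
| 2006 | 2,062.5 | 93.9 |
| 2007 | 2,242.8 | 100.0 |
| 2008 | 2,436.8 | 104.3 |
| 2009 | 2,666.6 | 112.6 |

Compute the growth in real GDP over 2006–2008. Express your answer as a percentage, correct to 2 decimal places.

6.37%

Real GDP 2006 = 2062.5/0.939 = 2196.49.
Real GDP 2008 = 2436.8/1.043 = 2336.34.
Change = 2336.34/2196.49 − 1 = 0.0637.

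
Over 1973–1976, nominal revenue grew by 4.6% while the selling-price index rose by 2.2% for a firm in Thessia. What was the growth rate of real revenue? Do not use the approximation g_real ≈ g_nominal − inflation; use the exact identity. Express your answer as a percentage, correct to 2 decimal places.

2.35%

(1 + g_nom) = (1 + g_real)(1 + π), so g_real = 1.0460 / 1.0220 − 1 = 0.02348.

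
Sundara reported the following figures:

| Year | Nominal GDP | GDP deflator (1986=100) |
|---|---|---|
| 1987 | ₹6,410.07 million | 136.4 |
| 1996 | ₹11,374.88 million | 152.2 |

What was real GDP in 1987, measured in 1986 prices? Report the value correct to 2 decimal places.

₹4,699.46 million

Real GDP = Nominal / (GDP deflator/100) = 6410.07 / 1.364 = 4699.46.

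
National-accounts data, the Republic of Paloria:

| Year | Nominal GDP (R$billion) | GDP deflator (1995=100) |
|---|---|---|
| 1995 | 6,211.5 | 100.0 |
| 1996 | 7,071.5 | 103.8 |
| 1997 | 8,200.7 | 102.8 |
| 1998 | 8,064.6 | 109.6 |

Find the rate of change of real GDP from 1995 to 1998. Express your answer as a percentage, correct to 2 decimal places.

18.46%

Real GDP 1995 = 6211.5/1.000 = 6211.50.
Real GDP 1998 = 8064.6/1.096 = 7358.21.
Change = 7358.21/6211.50 − 1 = 0.1846.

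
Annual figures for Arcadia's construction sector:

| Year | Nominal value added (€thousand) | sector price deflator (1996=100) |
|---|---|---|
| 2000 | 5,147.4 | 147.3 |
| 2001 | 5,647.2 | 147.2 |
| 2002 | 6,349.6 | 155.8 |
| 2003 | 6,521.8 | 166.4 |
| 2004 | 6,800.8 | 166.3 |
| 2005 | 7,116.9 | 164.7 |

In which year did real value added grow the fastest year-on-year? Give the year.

2001: real = 5647.2/1.472 = 3836.41; growth vs 2000 (3494.50) = 9.78%.
2002: real = 6349.6/1.558 = 4075.48; growth vs 2001 (3836.41) = 6.23%.
2003: real = 6521.8/1.664 = 3919.35; growth vs 2002 (4075.48) = -3.83%.
2004: real = 6800.8/1.663 = 4089.48; growth vs 2003 (3919.35) = 4.34%.
2005: real = 7116.9/1.647 = 4321.13; growth vs 2004 (4089.48) = 5.66%.

2001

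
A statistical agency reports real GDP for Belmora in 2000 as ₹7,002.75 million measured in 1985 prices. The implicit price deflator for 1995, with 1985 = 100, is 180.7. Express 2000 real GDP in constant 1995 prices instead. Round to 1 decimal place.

₹12,654.0 million

Real GDP in 1995 prices = Real GDP in 1985 prices × (P_1995/P_1985) = 7002.75 × 1.807 = 12653.97.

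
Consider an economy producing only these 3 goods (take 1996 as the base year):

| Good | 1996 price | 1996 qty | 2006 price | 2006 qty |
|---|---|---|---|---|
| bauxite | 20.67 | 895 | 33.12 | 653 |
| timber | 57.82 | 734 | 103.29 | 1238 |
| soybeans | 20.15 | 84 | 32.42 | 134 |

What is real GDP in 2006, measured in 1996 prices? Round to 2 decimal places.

Real GDP 2006 = Σ (p_1996 × q_2006) = 20.67·653 + 57.82·1238 + 20.15·134 = 87778.77.

87778.77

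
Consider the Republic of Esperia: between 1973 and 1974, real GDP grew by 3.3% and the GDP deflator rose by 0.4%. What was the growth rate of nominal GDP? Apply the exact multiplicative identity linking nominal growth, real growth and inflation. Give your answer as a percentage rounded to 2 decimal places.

(1 + g_nom) = (1 + g_real)(1 + π) = 1.0330 × 1.0040 = 1.03713.

3.71%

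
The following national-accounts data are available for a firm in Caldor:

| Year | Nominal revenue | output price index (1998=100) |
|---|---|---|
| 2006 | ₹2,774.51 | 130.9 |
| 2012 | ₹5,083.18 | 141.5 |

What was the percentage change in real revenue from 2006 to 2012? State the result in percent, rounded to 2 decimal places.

Real revenue 2006 = 2774.51 / 1.309 = 2119.56.
Real revenue 2012 = 5083.18 / 1.415 = 3592.35.
Real growth = 3592.35 / 2119.56 − 1 = 0.6949.

69.49%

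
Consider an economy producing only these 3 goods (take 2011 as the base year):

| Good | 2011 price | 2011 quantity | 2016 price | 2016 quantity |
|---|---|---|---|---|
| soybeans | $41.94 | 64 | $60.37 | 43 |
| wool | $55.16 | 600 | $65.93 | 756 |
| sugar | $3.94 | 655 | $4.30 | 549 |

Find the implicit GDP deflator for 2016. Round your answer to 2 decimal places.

Nominal GDP 2016 = 60.37·43 + 65.93·756 + 4.30·549 = 54799.69.
Real GDP 2016 (at 2011 prices) = 41.94·43 + 55.16·756 + 3.94·549 = 45667.44.
Deflator = Nominal/Real × 100 = 54799.69/45667.44 × 100 = 119.997.

120.00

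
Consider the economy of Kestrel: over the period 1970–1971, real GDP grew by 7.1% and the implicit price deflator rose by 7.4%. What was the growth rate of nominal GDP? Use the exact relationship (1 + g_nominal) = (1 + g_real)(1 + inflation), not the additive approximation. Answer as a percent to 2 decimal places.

15.03%

(1 + g_nom) = (1 + g_real)(1 + π) = 1.0710 × 1.0740 = 1.15025.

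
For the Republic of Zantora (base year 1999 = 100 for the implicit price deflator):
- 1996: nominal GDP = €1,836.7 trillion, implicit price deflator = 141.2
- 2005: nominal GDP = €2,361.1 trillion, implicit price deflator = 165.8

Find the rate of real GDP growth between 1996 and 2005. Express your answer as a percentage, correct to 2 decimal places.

9.48%

Deflate each year: 1996 → 1836.7/1.412 = 1300.78; 2005 → 2361.1/1.658 = 1424.07.
So real GDP changed by 1424.07/1300.78 − 1 = 0.0948, i.e. 9.48%.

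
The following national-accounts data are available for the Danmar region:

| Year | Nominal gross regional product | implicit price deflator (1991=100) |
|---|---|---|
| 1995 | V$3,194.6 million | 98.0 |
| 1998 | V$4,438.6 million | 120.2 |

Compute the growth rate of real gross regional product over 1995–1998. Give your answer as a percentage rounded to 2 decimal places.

Deflate each year: 1995 → 3194.6/0.980 = 3259.80; 1998 → 4438.6/1.202 = 3692.68.
So real gross regional product changed by 3692.68/3259.80 − 1 = 0.1328, i.e. 13.28%.

13.28%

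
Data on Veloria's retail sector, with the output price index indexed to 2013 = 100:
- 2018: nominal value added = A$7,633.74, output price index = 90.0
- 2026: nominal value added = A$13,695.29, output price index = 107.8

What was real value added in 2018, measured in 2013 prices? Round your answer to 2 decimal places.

A$8,481.93

Real value added = Nominal / (output price index/100) = 7633.74 / 0.900 = 8481.93.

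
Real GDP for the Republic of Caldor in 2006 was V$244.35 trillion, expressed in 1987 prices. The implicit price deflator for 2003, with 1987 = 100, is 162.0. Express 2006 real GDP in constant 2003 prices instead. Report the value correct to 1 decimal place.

V$395.8 trillion

Real GDP in 2003 prices = Real GDP in 1987 prices × (P_2003/P_1987) = 244.35 × 1.620 = 395.85.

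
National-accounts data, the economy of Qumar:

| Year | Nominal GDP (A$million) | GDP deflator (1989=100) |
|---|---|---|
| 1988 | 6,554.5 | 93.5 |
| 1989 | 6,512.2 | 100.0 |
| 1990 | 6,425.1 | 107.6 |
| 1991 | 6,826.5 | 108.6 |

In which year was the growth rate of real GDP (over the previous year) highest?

1989: real = 6512.2/1.000 = 6512.20; growth vs 1988 (7010.16) = -7.10%.
1990: real = 6425.1/1.076 = 5971.28; growth vs 1989 (6512.20) = -8.31%.
1991: real = 6826.5/1.086 = 6285.91; growth vs 1990 (5971.28) = 5.27%.

1991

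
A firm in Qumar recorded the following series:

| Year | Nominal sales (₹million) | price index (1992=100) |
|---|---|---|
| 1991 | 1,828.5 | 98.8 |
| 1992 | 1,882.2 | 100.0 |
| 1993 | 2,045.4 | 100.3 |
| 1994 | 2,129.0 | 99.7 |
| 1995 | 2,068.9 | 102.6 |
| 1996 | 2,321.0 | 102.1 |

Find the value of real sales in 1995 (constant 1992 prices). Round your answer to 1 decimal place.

₹2,016.5 million

Real sales 1995 = 2068.9 / 1.026 = 2016.47.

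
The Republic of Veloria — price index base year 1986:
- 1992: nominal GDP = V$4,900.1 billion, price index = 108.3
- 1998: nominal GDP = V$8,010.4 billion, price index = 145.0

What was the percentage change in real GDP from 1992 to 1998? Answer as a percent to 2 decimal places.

Deflate each year: 1992 → 4900.1/1.083 = 4524.56; 1998 → 8010.4/1.450 = 5524.41.
So real GDP changed by 5524.41/4524.56 − 1 = 0.2210, i.e. 22.10%.

22.10%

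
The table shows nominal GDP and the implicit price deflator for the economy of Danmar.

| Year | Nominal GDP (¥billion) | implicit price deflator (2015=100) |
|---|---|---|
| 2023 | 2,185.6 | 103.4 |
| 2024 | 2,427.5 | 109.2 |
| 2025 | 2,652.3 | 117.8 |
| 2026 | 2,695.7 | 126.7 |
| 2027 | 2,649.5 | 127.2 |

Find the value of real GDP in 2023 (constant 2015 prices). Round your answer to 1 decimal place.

¥2,113.7 billion

Real GDP 2023 = 2185.6 / 1.034 = 2113.73.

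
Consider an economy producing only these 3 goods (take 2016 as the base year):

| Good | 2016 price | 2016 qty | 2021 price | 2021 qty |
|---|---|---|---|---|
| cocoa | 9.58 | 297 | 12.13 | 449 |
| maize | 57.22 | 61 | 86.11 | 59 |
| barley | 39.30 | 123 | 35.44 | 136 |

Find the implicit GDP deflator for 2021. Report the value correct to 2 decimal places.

117.85

Nominal GDP 2021 = 12.13·449 + 86.11·59 + 35.44·136 = 15346.70.
Real GDP 2021 (at 2016 prices) = 9.58·449 + 57.22·59 + 39.30·136 = 13022.20.
Deflator = Nominal/Real × 100 = 15346.70/13022.20 × 100 = 117.850.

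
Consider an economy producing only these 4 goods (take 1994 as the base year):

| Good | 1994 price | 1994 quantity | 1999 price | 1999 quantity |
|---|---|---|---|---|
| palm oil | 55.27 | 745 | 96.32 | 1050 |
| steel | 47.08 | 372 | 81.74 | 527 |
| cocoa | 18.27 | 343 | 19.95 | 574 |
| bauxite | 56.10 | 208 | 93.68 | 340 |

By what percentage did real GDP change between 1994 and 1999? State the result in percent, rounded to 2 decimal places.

Real GDP 1994 = Nominal GDP 1994 = 55.27·745 + 47.08·372 + 18.27·343 + 56.10·208 = 76625.32.
Real GDP 1999 (at 1994 prices) = 55.27·1050 + 47.08·527 + 18.27·574 + 56.10·340 = 112405.64.
Real growth = 112405.64/76625.32 − 1 = 0.4670.

46.70%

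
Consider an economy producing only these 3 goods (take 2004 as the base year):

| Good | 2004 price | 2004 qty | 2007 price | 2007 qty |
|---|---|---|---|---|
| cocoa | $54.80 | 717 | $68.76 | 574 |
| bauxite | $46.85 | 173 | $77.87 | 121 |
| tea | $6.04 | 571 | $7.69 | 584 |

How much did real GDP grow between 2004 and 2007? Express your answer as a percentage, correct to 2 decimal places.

Real GDP 2004 = Nominal GDP 2004 = 54.80·717 + 46.85·173 + 6.04·571 = 50845.49.
Real GDP 2007 (at 2004 prices) = 54.80·574 + 46.85·121 + 6.04·584 = 40651.41.
Real growth = 40651.41/50845.49 − 1 = -0.2005.

-20.05%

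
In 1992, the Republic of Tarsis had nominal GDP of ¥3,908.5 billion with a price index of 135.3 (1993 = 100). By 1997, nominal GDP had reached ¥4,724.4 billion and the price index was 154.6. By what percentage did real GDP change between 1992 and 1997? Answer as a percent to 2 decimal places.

5.79%

Real GDP 1992 = 3908.5 / 1.353 = 2888.77.
Real GDP 1997 = 4724.4 / 1.546 = 3055.89.
Real growth = 3055.89 / 2888.77 − 1 = 0.0579.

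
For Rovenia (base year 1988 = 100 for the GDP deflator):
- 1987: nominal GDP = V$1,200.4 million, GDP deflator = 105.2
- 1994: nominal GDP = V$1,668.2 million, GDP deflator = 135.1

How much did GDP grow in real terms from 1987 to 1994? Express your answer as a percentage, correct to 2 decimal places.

Deflate each year: 1987 → 1200.4/1.052 = 1141.06; 1994 → 1668.2/1.351 = 1234.79.
So real GDP changed by 1234.79/1141.06 − 1 = 0.0821, i.e. 8.21%.

8.21%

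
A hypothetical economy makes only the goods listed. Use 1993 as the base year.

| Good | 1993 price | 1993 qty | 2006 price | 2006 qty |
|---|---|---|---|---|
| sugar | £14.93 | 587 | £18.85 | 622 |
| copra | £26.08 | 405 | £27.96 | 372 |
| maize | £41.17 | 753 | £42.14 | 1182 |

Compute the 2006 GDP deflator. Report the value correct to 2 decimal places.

106.33

Nominal GDP 2006 = 18.85·622 + 27.96·372 + 42.14·1182 = 71935.30.
Real GDP 2006 (at 1993 prices) = 14.93·622 + 26.08·372 + 41.17·1182 = 67651.16.
Deflator = Nominal/Real × 100 = 71935.30/67651.16 × 100 = 106.333.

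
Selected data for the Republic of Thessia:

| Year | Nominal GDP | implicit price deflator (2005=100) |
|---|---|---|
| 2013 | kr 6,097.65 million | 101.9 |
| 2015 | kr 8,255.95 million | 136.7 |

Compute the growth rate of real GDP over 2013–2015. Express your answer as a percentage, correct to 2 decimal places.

Real GDP 2013 = 6097.65 / 1.019 = 5983.95.
Real GDP 2015 = 8255.95 / 1.367 = 6039.47.
Real growth = 6039.47 / 5983.95 − 1 = 0.0093.

0.93%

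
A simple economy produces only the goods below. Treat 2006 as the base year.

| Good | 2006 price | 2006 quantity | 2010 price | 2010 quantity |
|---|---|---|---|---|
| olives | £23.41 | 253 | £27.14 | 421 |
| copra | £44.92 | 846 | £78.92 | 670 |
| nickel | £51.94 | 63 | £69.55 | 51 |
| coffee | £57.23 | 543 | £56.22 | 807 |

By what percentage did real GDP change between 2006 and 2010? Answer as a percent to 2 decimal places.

Real GDP 2006 = Nominal GDP 2006 = 23.41·253 + 44.92·846 + 51.94·63 + 57.23·543 = 78273.16.
Real GDP 2010 (at 2006 prices) = 23.41·421 + 44.92·670 + 51.94·51 + 57.23·807 = 88785.56.
Real growth = 88785.56/78273.16 − 1 = 0.1343.

13.43%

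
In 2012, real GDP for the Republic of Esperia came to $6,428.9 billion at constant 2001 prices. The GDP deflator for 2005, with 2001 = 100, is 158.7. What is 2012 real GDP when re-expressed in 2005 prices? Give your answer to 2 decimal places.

$10,202.66 billion

Real GDP in 2005 prices = Real GDP in 2001 prices × (P_2005/P_2001) = 6428.9 × 1.587 = 10202.66.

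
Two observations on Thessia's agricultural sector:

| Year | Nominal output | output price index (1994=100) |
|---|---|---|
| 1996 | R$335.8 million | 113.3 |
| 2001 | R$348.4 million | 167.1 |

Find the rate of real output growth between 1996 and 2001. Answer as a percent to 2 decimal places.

Deflate each year: 1996 → 335.8/1.133 = 296.38; 2001 → 348.4/1.671 = 208.50.
So real output changed by 208.50/296.38 − 1 = -0.2965, i.e. -29.65%.

-29.65%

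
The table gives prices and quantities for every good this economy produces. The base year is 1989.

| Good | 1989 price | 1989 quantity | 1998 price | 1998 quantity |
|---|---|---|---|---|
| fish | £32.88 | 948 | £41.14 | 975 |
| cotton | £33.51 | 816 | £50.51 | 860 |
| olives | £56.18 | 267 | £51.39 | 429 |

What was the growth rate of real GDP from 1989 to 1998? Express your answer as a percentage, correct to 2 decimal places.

Real GDP 1989 = Nominal GDP 1989 = 32.88·948 + 33.51·816 + 56.18·267 = 73514.46.
Real GDP 1998 (at 1989 prices) = 32.88·975 + 33.51·860 + 56.18·429 = 84977.82.
Real growth = 84977.82/73514.46 − 1 = 0.1559.

15.59%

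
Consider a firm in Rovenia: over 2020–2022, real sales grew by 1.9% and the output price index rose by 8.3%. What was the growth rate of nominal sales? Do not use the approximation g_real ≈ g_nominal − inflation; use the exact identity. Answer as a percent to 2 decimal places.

10.36%

(1 + g_nom) = (1 + g_real)(1 + π) = 1.0190 × 1.0830 = 1.10358.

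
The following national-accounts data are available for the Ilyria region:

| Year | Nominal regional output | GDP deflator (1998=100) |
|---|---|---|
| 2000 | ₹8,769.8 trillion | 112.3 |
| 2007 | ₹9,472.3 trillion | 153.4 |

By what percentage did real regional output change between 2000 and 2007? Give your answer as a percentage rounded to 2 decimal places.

-20.93%

Deflate each year: 2000 → 8769.8/1.123 = 7809.26; 2007 → 9472.3/1.534 = 6174.90.
So real regional output changed by 6174.90/7809.26 − 1 = -0.2093, i.e. -20.93%.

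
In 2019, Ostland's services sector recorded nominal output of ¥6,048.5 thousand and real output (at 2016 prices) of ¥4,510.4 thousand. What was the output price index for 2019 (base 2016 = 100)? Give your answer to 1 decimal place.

output price index = (Nominal / Real) × 100 = 6048.5 / 4510.4 × 100 = 134.10.

134.1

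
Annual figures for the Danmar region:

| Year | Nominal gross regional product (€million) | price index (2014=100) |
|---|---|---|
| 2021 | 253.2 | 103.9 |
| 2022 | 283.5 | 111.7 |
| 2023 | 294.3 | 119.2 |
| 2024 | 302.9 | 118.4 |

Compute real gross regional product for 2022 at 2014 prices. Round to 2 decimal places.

€253.80 million

Real gross regional product 2022 = 283.5 / 1.117 = 253.80.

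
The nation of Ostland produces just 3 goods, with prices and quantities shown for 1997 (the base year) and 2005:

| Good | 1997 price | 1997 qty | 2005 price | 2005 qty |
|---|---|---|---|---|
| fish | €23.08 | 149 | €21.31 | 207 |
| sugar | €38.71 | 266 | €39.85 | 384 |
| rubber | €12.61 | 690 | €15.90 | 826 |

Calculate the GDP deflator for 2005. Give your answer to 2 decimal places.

109.28

Nominal GDP 2005 = 21.31·207 + 39.85·384 + 15.90·826 = 32846.97.
Real GDP 2005 (at 1997 prices) = 23.08·207 + 38.71·384 + 12.61·826 = 30058.06.
Deflator = Nominal/Real × 100 = 32846.97/30058.06 × 100 = 109.278.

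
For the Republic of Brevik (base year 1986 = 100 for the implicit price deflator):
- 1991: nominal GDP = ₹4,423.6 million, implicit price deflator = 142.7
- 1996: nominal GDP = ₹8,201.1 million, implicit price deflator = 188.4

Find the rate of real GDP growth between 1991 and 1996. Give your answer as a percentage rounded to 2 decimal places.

Deflate each year: 1991 → 4423.6/1.427 = 3099.93; 1996 → 8201.1/1.884 = 4353.03.
So real GDP changed by 4353.03/3099.93 − 1 = 0.4042, i.e. 40.42%.

40.42%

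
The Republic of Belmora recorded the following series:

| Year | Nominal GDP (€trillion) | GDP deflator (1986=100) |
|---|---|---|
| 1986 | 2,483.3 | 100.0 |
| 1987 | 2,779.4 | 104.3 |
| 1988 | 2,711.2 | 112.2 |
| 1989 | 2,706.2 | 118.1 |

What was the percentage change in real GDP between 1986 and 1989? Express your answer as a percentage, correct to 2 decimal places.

Real GDP 1986 = 2483.3/1.000 = 2483.30.
Real GDP 1989 = 2706.2/1.181 = 2291.45.
Change = 2291.45/2483.30 − 1 = -0.0773.

-7.73%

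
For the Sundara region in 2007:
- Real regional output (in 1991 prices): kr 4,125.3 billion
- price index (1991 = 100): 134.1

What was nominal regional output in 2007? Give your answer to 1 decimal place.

kr 5,532.0 billion

Nominal regional output = Real × (price index/100) = 4125.3 × 1.341 = 5532.03.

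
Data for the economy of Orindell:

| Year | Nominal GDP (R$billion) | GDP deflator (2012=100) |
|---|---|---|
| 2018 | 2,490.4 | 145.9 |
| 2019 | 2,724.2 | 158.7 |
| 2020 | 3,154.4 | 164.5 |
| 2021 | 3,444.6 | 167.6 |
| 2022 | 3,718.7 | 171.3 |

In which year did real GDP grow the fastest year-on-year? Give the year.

2020

2019: real = 2724.2/1.587 = 1716.57; growth vs 2018 (1706.92) = 0.57%.
2020: real = 3154.4/1.645 = 1917.57; growth vs 2019 (1716.57) = 11.71%.
2021: real = 3444.6/1.676 = 2055.25; growth vs 2020 (1917.57) = 7.18%.
2022: real = 3718.7/1.713 = 2170.87; growth vs 2021 (2055.25) = 5.63%.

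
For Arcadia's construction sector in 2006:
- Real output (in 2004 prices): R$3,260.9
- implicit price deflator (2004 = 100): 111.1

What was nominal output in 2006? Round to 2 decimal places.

Nominal output = Real × (implicit price deflator/100) = 3260.9 × 1.111 = 3622.86.

R$3,622.86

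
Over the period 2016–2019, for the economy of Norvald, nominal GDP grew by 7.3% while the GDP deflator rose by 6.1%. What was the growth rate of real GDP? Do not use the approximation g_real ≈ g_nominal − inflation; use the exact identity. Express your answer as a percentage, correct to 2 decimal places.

(1 + g_nom) = (1 + g_real)(1 + π), so g_real = 1.0730 / 1.0610 − 1 = 0.01131.

1.13%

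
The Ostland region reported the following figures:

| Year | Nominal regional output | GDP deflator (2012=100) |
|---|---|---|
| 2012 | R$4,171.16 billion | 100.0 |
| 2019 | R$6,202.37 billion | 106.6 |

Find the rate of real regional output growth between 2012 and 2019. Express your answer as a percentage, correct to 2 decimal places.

39.49%

Deflate each year: 2012 → 4171.16/1.000 = 4171.16; 2019 → 6202.37/1.066 = 5818.36.
So real regional output changed by 5818.36/4171.16 − 1 = 0.3949, i.e. 39.49%.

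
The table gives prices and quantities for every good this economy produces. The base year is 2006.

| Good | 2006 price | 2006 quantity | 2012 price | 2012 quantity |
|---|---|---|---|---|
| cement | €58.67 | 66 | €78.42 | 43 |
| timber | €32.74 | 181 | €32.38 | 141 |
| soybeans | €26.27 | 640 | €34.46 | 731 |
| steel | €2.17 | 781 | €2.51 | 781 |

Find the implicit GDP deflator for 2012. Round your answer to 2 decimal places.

125.15

Nominal GDP 2012 = 78.42·43 + 32.38·141 + 34.46·731 + 2.51·781 = 35088.21.
Real GDP 2012 (at 2006 prices) = 58.67·43 + 32.74·141 + 26.27·731 + 2.17·781 = 28037.29.
Deflator = Nominal/Real × 100 = 35088.21/28037.29 × 100 = 125.148.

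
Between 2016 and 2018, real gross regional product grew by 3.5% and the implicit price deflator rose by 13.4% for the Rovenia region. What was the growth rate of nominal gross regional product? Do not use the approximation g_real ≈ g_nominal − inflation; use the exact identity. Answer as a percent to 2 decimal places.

(1 + g_nom) = (1 + g_real)(1 + π) = 1.0350 × 1.1340 = 1.17369.

17.37%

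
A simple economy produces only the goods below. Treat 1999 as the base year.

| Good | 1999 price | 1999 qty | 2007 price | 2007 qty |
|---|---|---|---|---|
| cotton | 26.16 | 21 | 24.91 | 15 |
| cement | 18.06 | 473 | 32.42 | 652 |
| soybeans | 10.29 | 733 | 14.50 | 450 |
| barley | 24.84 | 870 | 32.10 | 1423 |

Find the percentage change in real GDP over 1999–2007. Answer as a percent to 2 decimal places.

Real GDP 1999 = Nominal GDP 1999 = 26.16·21 + 18.06·473 + 10.29·733 + 24.84·870 = 38245.11.
Real GDP 2007 (at 1999 prices) = 26.16·15 + 18.06·652 + 10.29·450 + 24.84·1423 = 52145.34.
Real growth = 52145.34/38245.11 − 1 = 0.3635.

36.35%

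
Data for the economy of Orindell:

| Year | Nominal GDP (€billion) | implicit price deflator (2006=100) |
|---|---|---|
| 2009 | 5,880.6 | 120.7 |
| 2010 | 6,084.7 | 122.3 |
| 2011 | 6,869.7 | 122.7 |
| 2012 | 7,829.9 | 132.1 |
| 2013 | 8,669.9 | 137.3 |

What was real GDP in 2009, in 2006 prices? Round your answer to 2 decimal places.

Real GDP 2009 = 5880.6 / 1.207 = 4872.08.

€4,872.08 billion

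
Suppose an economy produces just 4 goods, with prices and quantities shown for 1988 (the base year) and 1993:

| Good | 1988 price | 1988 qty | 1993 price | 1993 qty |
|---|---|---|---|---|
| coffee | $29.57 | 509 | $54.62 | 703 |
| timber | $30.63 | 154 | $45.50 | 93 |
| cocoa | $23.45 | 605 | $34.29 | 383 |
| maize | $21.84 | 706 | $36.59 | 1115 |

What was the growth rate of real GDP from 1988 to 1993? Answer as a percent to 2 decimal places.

Real GDP 1988 = Nominal GDP 1988 = 29.57·509 + 30.63·154 + 23.45·605 + 21.84·706 = 49374.44.
Real GDP 1993 (at 1988 prices) = 29.57·703 + 30.63·93 + 23.45·383 + 21.84·1115 = 56969.25.
Real growth = 56969.25/49374.44 − 1 = 0.1538.

15.38%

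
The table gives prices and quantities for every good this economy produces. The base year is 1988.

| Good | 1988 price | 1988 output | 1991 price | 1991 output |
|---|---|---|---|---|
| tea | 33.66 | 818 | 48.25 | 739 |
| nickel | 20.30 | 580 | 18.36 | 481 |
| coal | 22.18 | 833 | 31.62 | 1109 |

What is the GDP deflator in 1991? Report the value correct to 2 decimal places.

Nominal GDP 1991 = 48.25·739 + 18.36·481 + 31.62·1109 = 79554.49.
Real GDP 1991 (at 1988 prices) = 33.66·739 + 20.30·481 + 22.18·1109 = 59236.66.
Deflator = Nominal/Real × 100 = 79554.49/59236.66 × 100 = 134.299.

134.30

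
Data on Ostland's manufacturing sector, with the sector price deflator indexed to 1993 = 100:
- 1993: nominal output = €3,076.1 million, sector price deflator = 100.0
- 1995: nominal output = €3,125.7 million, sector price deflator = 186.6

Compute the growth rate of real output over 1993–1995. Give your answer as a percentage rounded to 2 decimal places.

-45.55%

Deflate each year: 1993 → 3076.1/1.000 = 3076.10; 1995 → 3125.7/1.866 = 1675.08.
So real output changed by 1675.08/3076.10 − 1 = -0.4555, i.e. -45.55%.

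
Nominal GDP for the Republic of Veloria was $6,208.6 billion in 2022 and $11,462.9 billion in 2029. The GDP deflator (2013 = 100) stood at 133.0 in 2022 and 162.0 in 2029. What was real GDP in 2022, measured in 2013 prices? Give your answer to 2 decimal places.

$4,668.12 billion

Real GDP = Nominal / (GDP deflator/100) = 6208.6 / 1.330 = 4668.12.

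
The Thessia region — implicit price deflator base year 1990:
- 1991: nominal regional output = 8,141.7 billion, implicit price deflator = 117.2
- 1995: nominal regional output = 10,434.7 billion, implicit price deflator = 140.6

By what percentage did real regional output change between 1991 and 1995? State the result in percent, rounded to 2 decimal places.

6.83%

Real regional output 1991 = 8141.7 / 1.172 = 6946.84.
Real regional output 1995 = 10434.7 / 1.406 = 7421.55.
Real growth = 7421.55 / 6946.84 − 1 = 0.0683.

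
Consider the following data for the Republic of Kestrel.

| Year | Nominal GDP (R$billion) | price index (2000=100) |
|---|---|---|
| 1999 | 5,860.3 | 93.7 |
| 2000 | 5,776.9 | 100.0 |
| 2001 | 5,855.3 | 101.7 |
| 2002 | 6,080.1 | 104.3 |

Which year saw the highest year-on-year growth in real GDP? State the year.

2000: real = 5776.9/1.000 = 5776.90; growth vs 1999 (6254.32) = -7.63%.
2001: real = 5855.3/1.017 = 5757.42; growth vs 2000 (5776.90) = -0.34%.
2002: real = 6080.1/1.043 = 5829.43; growth vs 2001 (5757.42) = 1.25%.

2002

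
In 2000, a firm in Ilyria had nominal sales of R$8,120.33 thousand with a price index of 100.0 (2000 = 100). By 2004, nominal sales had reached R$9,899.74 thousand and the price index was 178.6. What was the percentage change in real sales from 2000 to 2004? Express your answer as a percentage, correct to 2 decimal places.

Real sales 2000 = 8120.33 / 1.000 = 8120.33.
Real sales 2004 = 9899.74 / 1.786 = 5542.97.
Real growth = 5542.97 / 8120.33 − 1 = -0.3174.

-31.74%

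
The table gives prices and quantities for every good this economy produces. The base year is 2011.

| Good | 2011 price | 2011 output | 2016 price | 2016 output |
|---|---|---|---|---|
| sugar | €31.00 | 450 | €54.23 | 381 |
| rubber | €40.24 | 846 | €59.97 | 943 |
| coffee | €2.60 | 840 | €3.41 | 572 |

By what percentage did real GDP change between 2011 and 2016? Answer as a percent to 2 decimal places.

2.13%

Real GDP 2011 = Nominal GDP 2011 = 31.00·450 + 40.24·846 + 2.60·840 = 50177.04.
Real GDP 2016 (at 2011 prices) = 31.00·381 + 40.24·943 + 2.60·572 = 51244.52.
Real growth = 51244.52/50177.04 − 1 = 0.0213.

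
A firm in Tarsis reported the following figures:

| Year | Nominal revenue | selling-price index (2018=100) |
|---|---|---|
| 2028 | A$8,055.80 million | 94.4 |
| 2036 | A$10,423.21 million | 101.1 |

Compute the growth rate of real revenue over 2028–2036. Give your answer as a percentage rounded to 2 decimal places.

20.81%

Deflate each year: 2028 → 8055.80/0.944 = 8533.69; 2036 → 10423.21/1.011 = 10309.80.
So real revenue changed by 10309.80/8533.69 − 1 = 0.2081, i.e. 20.81%.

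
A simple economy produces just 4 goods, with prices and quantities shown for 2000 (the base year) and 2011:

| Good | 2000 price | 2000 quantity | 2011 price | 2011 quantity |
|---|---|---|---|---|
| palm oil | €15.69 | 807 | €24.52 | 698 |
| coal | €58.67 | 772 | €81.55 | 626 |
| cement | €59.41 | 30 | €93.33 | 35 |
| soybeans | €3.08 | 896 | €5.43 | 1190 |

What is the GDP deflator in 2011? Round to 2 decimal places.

145.80

Nominal GDP 2011 = 24.52·698 + 81.55·626 + 93.33·35 + 5.43·1190 = 77893.51.
Real GDP 2011 (at 2000 prices) = 15.69·698 + 58.67·626 + 59.41·35 + 3.08·1190 = 53423.59.
Deflator = Nominal/Real × 100 = 77893.51/53423.59 × 100 = 145.804.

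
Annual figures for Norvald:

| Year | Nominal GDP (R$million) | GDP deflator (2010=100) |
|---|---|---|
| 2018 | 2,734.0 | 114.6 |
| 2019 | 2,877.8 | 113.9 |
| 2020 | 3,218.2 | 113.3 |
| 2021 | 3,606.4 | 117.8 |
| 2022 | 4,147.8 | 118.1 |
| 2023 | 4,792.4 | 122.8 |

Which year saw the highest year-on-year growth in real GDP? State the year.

2019: real = 2877.8/1.139 = 2526.60; growth vs 2018 (2385.69) = 5.91%.
2020: real = 3218.2/1.133 = 2840.42; growth vs 2019 (2526.60) = 12.42%.
2021: real = 3606.4/1.178 = 3061.46; growth vs 2020 (2840.42) = 7.78%.
2022: real = 4147.8/1.181 = 3512.11; growth vs 2021 (3061.46) = 14.72%.
2023: real = 4792.4/1.228 = 3902.61; growth vs 2022 (3512.11) = 11.12%.

2022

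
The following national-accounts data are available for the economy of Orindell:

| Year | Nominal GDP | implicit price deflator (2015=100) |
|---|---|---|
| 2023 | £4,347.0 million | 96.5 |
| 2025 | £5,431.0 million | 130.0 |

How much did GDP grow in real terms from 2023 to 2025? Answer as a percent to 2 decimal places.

-7.26%

Real GDP 2023 = 4347.0 / 0.965 = 4504.66.
Real GDP 2025 = 5431.0 / 1.300 = 4177.69.
Real growth = 4177.69 / 4504.66 − 1 = -0.0726.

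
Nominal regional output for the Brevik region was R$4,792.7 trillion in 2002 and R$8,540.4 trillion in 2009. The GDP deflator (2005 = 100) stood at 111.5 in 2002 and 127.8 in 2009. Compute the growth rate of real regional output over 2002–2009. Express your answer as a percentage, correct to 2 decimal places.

55.47%

Real regional output 2002 = 4792.7 / 1.115 = 4298.39.
Real regional output 2009 = 8540.4 / 1.278 = 6682.63.
Real growth = 6682.63 / 4298.39 − 1 = 0.5547.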